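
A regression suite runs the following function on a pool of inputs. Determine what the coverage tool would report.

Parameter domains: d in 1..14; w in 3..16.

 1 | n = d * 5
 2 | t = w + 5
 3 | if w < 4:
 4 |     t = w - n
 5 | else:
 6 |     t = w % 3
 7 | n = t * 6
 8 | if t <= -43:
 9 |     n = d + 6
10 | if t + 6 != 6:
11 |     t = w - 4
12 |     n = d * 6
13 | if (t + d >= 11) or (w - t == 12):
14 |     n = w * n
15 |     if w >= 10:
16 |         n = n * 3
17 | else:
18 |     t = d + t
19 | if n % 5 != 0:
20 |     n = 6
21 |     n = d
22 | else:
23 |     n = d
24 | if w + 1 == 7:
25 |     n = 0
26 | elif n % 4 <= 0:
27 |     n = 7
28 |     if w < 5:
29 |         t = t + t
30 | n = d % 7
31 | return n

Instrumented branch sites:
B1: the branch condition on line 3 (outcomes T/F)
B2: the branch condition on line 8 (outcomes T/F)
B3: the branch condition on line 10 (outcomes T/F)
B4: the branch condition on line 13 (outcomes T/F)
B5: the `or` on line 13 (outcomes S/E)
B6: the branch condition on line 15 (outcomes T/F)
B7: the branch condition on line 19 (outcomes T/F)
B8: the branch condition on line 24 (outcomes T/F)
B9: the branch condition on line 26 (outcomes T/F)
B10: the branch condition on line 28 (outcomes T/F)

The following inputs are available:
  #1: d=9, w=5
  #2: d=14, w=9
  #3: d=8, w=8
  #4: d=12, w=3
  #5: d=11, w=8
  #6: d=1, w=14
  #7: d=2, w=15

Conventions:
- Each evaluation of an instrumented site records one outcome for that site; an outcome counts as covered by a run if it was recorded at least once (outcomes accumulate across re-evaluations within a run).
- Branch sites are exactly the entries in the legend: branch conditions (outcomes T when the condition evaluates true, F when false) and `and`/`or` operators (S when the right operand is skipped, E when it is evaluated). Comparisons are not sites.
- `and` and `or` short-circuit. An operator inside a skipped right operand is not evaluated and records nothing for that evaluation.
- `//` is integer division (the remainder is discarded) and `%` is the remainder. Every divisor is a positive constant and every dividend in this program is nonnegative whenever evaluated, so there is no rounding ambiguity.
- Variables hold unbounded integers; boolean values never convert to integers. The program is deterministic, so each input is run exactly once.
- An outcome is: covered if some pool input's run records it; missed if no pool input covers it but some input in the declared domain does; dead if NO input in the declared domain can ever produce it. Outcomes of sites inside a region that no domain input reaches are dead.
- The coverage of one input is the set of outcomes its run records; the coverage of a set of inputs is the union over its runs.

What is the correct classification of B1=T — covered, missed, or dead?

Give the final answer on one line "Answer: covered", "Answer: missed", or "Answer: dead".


B1=T is recorded by pool input(s) 4 -> covered
Answer: covered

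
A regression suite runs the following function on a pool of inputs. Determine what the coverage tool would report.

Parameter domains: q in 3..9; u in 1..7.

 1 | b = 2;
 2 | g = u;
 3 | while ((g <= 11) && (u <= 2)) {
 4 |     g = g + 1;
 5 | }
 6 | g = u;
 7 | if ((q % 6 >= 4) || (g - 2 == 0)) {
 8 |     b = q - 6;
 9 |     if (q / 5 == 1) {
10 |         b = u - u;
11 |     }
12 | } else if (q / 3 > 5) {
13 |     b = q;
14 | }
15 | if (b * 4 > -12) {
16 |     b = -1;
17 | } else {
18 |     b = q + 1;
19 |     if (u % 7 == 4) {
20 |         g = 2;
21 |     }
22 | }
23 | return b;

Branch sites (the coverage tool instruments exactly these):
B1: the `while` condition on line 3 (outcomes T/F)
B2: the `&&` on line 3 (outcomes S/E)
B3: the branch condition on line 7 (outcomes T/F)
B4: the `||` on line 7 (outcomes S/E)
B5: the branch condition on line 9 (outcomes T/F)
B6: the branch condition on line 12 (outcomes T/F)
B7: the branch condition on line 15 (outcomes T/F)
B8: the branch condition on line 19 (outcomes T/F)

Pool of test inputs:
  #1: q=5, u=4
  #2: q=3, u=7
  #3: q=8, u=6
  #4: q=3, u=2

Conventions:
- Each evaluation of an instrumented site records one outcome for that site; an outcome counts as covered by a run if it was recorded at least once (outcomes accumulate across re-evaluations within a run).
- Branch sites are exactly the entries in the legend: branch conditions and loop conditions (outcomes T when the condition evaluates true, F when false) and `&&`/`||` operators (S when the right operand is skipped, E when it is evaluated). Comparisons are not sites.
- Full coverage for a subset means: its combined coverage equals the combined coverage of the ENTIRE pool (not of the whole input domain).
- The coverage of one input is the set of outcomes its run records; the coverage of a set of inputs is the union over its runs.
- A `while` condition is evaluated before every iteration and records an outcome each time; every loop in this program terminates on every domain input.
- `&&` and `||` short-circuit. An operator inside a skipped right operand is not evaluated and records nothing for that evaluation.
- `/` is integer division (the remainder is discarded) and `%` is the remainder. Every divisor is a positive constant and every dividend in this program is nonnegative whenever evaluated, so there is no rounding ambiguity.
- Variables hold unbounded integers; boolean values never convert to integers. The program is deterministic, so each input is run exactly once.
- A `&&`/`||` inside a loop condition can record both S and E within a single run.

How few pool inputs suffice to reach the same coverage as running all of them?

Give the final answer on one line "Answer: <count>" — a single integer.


#1 (q=5, u=4) -> B2->E, B1->F, B4->S, B3->T, B5->T, B7->T; covered: B1=F, B2=E, B3=T, B4=S, B5=T, B7=T
#2 (q=3, u=7) -> B2->E, B1->F, B4->E, B3->F, B6->F, B7->T; covered: B1=F, B2=E, B3=F, B4=E, B6=F, B7=T
#3 (q=8, u=6) -> B2->E, B1->F, B4->E, B3->F, B6->F, B7->T; covered: B1=F, B2=E, B3=F, B4=E, B6=F, B7=T
#4 (q=3, u=2) -> B2->E, B1->T, B2->E, B1->T, B2->E, B1->T, B2->E, B1->T, B2->E, B1->T, B2->E, B1->T, B2->E, B1->T, ...; covered: B1=T, B1=F, B2=S, B2=E, B3=T, B4=E, B5=F, B7=F, B8=F
union over all inputs: B1=T, B1=F, B2=S, B2=E, B3=T, B3=F, B4=S, B4=E, B5=T, B5=F, B6=F, B7=T, B7=F, B8=F (14 outcomes)
size 1 is not enough: best union over all size-1 subsets is 9/14
size 2 is not enough: best union over all size-2 subsets is 12/14
size 3: inputs {1, 2, 4} cover all 14 outcomes, and no lexicographically smaller subset of this size does
Answer: 3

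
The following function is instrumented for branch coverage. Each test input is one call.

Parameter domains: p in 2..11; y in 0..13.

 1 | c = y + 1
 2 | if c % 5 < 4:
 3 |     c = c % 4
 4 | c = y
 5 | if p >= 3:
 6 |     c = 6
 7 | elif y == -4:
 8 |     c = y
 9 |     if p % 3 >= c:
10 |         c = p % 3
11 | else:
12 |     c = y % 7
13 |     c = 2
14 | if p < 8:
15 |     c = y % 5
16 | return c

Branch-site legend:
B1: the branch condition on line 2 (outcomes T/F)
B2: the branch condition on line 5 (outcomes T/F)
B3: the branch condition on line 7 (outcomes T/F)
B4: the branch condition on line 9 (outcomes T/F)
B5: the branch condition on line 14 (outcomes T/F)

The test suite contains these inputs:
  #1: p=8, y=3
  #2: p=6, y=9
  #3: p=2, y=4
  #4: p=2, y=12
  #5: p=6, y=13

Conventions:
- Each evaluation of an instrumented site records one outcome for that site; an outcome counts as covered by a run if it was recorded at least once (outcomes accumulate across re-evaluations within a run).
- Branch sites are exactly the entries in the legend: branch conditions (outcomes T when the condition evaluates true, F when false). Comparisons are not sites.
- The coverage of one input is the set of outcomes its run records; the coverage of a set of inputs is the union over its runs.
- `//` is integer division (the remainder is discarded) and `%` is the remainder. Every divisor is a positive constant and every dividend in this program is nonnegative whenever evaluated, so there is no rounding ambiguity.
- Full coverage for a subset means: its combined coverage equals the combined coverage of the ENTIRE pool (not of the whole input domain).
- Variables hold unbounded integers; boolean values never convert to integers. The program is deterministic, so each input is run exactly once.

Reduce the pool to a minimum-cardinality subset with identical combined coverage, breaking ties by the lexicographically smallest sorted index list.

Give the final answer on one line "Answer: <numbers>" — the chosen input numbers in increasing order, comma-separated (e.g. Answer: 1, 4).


#1 (p=8, y=3) -> B1->F, B2->T, B5->F; covered: B1=F, B2=T, B5=F
#2 (p=6, y=9) -> B1->T, B2->T, B5->T; covered: B1=T, B2=T, B5=T
#3 (p=2, y=4) -> B1->T, B2->F, B3->F, B5->T; covered: B1=T, B2=F, B3=F, B5=T
#4 (p=2, y=12) -> B1->T, B2->F, B3->F, B5->T; covered: B1=T, B2=F, B3=F, B5=T
#5 (p=6, y=13) -> B1->F, B2->T, B5->T; covered: B1=F, B2=T, B5=T
the full pool covers 7 outcomes: B1=T, B1=F, B2=T, B2=F, B3=F, B5=T, B5=F
no size-1 subset reaches all 7 outcomes (best union: 4/7)
size 2: inputs {1, 3} cover all 7 outcomes, and no lexicographically smaller subset of this size does
Answer: 1, 3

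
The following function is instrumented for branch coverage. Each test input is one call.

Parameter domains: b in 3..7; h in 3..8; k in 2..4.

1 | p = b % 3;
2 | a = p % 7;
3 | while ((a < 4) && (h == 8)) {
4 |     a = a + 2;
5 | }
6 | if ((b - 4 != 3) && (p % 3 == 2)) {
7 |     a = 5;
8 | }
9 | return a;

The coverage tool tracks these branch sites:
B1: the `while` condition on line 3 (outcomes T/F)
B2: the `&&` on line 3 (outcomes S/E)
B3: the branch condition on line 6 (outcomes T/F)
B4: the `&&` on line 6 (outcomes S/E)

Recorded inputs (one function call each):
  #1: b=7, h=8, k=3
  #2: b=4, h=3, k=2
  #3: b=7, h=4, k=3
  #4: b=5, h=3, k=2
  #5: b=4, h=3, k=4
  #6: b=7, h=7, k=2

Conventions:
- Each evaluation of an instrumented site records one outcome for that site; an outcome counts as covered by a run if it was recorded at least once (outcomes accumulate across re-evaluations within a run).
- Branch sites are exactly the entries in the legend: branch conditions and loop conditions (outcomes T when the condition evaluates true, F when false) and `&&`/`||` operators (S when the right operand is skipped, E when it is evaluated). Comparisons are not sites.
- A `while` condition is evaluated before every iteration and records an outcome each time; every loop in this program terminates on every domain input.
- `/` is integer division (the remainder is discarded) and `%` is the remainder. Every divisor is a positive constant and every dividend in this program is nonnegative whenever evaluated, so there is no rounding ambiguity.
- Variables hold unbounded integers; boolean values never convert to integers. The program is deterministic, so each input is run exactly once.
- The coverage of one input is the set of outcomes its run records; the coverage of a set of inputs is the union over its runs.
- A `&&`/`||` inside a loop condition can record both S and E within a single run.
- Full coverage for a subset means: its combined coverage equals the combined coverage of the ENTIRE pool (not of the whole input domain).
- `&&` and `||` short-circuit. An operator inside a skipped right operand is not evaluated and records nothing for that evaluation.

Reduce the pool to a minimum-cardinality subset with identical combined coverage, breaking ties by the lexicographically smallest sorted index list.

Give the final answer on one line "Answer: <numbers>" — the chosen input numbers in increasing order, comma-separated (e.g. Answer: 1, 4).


input #1 (b=7, h=8, k=3): events B2->E, B1->T, B2->E, B1->T, B2->S, B1->F, B4->S, B3->F; covers B1=T, B1=F, B2=S, B2=E, B3=F, B4=S
input #2 (b=4, h=3, k=2): events B2->E, B1->F, B4->E, B3->F; covers B1=F, B2=E, B3=F, B4=E
input #3 (b=7, h=4, k=3): events B2->E, B1->F, B4->S, B3->F; covers B1=F, B2=E, B3=F, B4=S
input #4 (b=5, h=3, k=2): events B2->E, B1->F, B4->E, B3->T; covers B1=F, B2=E, B3=T, B4=E
input #5 (b=4, h=3, k=4): events B2->E, B1->F, B4->E, B3->F; covers B1=F, B2=E, B3=F, B4=E
input #6 (b=7, h=7, k=2): events B2->E, B1->F, B4->S, B3->F; covers B1=F, B2=E, B3=F, B4=S
pool-wide coverage (8 outcomes): B1=T, B1=F, B2=S, B2=E, B3=T, B3=F, B4=S, B4=E
no size-1 subset reaches all 8 outcomes (best union: 6/8)
size 2: inputs {1, 4} cover all 8 outcomes, and no lexicographically smaller subset of this size does
Answer: 1, 4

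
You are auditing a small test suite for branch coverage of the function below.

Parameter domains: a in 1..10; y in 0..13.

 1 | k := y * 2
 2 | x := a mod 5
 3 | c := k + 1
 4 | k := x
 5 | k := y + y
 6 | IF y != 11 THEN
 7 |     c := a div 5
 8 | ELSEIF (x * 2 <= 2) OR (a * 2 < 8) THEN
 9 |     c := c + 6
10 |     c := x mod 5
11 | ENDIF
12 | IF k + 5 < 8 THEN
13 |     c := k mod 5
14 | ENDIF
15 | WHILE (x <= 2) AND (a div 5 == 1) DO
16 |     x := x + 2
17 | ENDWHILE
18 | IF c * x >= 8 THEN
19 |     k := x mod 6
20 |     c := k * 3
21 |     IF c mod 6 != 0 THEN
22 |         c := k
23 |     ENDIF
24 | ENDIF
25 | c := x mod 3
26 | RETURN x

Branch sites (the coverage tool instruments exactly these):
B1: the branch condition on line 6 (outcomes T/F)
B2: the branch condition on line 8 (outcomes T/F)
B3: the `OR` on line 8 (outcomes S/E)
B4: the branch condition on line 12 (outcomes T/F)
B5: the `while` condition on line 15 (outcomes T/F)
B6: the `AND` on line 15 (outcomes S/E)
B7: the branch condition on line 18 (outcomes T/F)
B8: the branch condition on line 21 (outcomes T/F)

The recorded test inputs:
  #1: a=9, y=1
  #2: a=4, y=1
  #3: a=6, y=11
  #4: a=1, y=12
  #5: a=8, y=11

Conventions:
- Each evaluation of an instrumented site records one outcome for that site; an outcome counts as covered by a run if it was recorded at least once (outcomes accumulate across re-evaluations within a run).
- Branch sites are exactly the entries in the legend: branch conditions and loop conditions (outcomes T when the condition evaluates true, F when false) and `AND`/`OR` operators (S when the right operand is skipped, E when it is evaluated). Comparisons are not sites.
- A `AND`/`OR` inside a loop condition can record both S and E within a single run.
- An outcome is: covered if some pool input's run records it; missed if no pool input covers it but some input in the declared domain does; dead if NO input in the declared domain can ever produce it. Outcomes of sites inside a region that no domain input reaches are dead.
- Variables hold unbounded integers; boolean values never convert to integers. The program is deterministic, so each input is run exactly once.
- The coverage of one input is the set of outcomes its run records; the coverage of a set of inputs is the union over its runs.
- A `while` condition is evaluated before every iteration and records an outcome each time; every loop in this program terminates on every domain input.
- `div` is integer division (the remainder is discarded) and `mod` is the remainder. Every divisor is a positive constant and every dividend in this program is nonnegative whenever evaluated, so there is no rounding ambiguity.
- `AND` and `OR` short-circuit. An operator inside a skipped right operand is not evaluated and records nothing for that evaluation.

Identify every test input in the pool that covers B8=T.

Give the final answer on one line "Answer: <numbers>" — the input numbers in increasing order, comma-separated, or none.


input #1 (a=9, y=1): never hits B8=T
input #2 (a=4, y=1): never hits B8=T
input #3 (a=6, y=11): never hits B8=T
input #4 (a=1, y=12): never hits B8=T
input #5 (a=8, y=11): hits B8=T
Answer: 5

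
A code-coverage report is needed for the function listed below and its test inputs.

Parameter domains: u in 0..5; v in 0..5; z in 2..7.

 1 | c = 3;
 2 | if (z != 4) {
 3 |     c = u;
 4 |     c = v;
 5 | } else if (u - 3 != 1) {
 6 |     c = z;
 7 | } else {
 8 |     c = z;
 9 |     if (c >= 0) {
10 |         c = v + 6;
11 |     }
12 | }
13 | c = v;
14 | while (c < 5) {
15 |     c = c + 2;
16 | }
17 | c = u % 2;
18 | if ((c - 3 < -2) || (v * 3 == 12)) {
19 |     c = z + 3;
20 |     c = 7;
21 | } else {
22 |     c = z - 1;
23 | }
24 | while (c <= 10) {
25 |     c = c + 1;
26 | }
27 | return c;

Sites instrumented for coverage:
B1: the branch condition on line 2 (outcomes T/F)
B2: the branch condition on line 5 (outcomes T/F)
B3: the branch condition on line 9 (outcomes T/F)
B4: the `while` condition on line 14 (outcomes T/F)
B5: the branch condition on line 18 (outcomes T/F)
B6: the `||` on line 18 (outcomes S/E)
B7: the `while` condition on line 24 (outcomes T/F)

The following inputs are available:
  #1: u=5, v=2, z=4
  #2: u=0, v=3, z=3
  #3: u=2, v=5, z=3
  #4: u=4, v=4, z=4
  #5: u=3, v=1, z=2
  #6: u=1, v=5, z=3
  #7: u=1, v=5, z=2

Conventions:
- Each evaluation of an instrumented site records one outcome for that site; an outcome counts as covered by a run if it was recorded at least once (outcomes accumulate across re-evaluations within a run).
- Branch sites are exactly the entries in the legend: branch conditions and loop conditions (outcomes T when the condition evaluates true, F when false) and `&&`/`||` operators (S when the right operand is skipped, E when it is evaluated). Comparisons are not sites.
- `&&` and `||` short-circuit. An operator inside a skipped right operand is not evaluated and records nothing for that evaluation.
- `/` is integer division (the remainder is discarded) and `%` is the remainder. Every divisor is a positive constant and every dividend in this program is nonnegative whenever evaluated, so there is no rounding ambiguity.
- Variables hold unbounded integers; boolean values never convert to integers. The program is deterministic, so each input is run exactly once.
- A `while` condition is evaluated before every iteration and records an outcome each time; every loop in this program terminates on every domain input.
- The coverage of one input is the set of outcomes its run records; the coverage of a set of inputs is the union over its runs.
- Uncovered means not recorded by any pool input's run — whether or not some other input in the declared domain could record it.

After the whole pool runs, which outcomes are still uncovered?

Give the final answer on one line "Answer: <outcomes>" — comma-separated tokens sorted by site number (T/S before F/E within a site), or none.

run #1 (u=5, v=2, z=4) runs B1->F, B2->T, B4->T, B4->T, B4->F, B6->E, B5->F, B7->T, B7->T, B7->T, B7->T, B7->T, B7->T, B7->T, ...; records B1=F, B2=T, B4=T, B4=F, B5=F, B6=E, B7=T, B7=F
run #2 (u=0, v=3, z=3) runs B1->T, B4->T, B4->F, B6->S, B5->T, B7->T, B7->T, B7->T, B7->T, B7->F; records B1=T, B4=T, B4=F, B5=T, B6=S, B7=T, B7=F
run #3 (u=2, v=5, z=3) runs B1->T, B4->F, B6->S, B5->T, B7->T, B7->T, B7->T, B7->T, B7->F; records B1=T, B4=F, B5=T, B6=S, B7=T, B7=F
run #4 (u=4, v=4, z=4) runs B1->F, B2->F, B3->T, B4->T, B4->F, B6->S, B5->T, B7->T, B7->T, B7->T, B7->T, B7->F; records B1=F, B2=F, B3=T, B4=T, B4=F, B5=T, B6=S, B7=T, B7=F
run #5 (u=3, v=1, z=2) runs B1->T, B4->T, B4->T, B4->F, B6->E, B5->F, B7->T, B7->T, B7->T, B7->T, B7->T, B7->T, B7->T, B7->T, ...; records B1=T, B4=T, B4=F, B5=F, B6=E, B7=T, B7=F
run #6 (u=1, v=5, z=3) runs B1->T, B4->F, B6->E, B5->F, B7->T, B7->T, B7->T, B7->T, B7->T, B7->T, B7->T, B7->T, B7->T, B7->F; records B1=T, B4=F, B5=F, B6=E, B7=T, B7=F
run #7 (u=1, v=5, z=2) runs B1->T, B4->F, B6->E, B5->F, B7->T, B7->T, B7->T, B7->T, B7->T, B7->T, B7->T, B7->T, B7->T, B7->T, ...; records B1=T, B4=F, B5=F, B6=E, B7=T, B7=F
union over the pool: B1=T, B1=F, B2=T, B2=F, B3=T, B4=T, B4=F, B5=T, B5=F, B6=S, B6=E, B7=T, B7=F
uncovered (1 of 14): B3=F

Answer: B3=F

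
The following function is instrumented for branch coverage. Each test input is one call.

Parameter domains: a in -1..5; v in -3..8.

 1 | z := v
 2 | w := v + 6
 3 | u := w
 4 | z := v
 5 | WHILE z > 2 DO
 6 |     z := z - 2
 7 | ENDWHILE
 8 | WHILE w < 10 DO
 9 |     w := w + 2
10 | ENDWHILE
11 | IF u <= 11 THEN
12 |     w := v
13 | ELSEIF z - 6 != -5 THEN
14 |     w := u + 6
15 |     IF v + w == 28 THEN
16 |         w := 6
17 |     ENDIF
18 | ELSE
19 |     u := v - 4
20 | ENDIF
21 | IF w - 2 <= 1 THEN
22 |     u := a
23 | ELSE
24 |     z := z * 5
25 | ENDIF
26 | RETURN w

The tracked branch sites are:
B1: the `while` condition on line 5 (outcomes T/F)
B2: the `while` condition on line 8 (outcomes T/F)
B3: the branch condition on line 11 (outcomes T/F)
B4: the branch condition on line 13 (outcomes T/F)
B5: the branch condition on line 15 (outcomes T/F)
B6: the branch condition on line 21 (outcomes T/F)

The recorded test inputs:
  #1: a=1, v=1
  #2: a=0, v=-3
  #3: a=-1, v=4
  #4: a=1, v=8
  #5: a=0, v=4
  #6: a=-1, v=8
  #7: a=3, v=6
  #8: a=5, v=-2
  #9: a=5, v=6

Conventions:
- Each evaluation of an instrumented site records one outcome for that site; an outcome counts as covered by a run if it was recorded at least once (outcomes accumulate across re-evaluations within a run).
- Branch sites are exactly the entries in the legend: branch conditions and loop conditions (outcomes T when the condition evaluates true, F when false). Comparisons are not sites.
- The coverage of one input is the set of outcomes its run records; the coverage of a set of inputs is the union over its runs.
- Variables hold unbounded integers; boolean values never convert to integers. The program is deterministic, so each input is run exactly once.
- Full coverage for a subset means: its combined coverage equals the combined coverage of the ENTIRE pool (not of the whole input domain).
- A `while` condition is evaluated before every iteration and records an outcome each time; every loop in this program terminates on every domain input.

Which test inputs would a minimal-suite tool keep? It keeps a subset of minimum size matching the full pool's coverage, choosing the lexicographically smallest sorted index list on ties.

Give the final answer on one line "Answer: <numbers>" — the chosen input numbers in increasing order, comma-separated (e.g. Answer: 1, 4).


input #1 (a=1, v=1): covers B1=F, B2=T, B2=F, B3=T, B6=T
input #2 (a=0, v=-3): covers B1=F, B2=T, B2=F, B3=T, B6=T
input #3 (a=-1, v=4): covers B1=T, B1=F, B2=F, B3=T, B6=F
input #4 (a=1, v=8): covers B1=T, B1=F, B2=F, B3=F, B4=T, B5=T, B6=F
input #5 (a=0, v=4): covers B1=T, B1=F, B2=F, B3=T, B6=F
input #6 (a=-1, v=8): covers B1=T, B1=F, B2=F, B3=F, B4=T, B5=T, B6=F
input #7 (a=3, v=6): covers B1=T, B1=F, B2=F, B3=F, B4=T, B5=F, B6=F
input #8 (a=5, v=-2): covers B1=F, B2=T, B2=F, B3=T, B6=T
input #9 (a=5, v=6): covers B1=T, B1=F, B2=F, B3=F, B4=T, B5=F, B6=F
pool-wide coverage (11 outcomes): B1=T, B1=F, B2=T, B2=F, B3=T, B3=F, B4=T, B5=T, B5=F, B6=T, B6=F
size 1 is not enough: best union over all size-1 subsets is 7/11
size 2 is not enough: best union over all size-2 subsets is 10/11
at size 3, {1, 4, 7} reaches all 11 outcomes; every lexicographically earlier size-3 subset fails
Answer: 1, 4, 7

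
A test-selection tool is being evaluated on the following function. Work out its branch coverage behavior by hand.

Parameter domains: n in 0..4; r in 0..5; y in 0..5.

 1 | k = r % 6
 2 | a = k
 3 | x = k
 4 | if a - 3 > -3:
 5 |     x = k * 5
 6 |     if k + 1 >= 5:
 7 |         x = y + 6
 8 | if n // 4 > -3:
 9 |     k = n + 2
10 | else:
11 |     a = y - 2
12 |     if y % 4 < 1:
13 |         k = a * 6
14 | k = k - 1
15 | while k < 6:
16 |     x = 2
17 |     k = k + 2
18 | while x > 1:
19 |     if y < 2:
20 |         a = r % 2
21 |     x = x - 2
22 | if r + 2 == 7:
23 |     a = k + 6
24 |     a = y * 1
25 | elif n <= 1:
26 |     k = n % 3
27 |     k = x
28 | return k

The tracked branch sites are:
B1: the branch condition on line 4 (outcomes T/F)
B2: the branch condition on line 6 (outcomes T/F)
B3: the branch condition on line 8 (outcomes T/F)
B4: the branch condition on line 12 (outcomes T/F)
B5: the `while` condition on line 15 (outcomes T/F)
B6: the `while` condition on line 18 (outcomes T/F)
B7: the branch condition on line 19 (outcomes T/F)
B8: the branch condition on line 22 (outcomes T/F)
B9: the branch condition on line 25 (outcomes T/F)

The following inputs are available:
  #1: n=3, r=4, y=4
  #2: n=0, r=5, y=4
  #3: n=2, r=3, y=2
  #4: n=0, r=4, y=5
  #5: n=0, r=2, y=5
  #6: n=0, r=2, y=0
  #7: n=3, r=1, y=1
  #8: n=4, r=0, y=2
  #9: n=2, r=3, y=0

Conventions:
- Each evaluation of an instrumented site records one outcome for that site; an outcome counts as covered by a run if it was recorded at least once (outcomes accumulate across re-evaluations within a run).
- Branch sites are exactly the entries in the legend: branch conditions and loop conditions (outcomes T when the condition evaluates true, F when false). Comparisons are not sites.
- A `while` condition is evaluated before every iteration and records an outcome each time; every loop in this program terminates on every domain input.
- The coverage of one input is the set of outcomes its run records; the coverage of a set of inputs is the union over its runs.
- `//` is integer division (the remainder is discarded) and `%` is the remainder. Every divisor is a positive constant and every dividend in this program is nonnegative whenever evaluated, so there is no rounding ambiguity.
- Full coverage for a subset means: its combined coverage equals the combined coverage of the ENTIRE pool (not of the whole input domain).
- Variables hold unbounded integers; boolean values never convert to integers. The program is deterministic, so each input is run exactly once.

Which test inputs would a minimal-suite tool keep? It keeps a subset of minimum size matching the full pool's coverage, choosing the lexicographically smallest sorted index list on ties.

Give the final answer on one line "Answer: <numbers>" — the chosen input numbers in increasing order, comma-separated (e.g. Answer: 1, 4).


input #1 (n=3, r=4, y=4): events B1->T, B2->T, B3->T, B5->T, B5->F, B6->T, B7->F, B6->F, B8->F, B9->F; covers B1=T, B2=T, B3=T, B5=T, B5=F, B6=T, B6=F, B7=F, B8=F, B9=F
input #2 (n=0, r=5, y=4): events B1->T, B2->T, B3->T, B5->T, B5->T, B5->T, B5->F, B6->T, B7->F, B6->F, B8->T; covers B1=T, B2=T, B3=T, B5=T, B5=F, B6=T, B6=F, B7=F, B8=T
input #3 (n=2, r=3, y=2): events B1->T, B2->F, B3->T, B5->T, B5->T, B5->F, B6->T, B7->F, B6->F, B8->F, B9->F; covers B1=T, B2=F, B3=T, B5=T, B5=F, B6=T, B6=F, B7=F, B8=F, B9=F
input #4 (n=0, r=4, y=5): events B1->T, B2->T, B3->T, B5->T, B5->T, B5->T, B5->F, B6->T, B7->F, B6->F, B8->F, B9->T; covers B1=T, B2=T, B3=T, B5=T, B5=F, B6=T, B6=F, B7=F, B8=F, B9=T
input #5 (n=0, r=2, y=5): events B1->T, B2->F, B3->T, B5->T, B5->T, B5->T, B5->F, B6->T, B7->F, B6->F, B8->F, B9->T; covers B1=T, B2=F, B3=T, B5=T, B5=F, B6=T, B6=F, B7=F, B8=F, B9=T
input #6 (n=0, r=2, y=0): events B1->T, B2->F, B3->T, B5->T, B5->T, B5->T, B5->F, B6->T, B7->T, B6->F, B8->F, B9->T; covers B1=T, B2=F, B3=T, B5=T, B5=F, B6=T, B6=F, B7=T, B8=F, B9=T
input #7 (n=3, r=1, y=1): events B1->T, B2->F, B3->T, B5->T, B5->F, B6->T, B7->T, B6->F, B8->F, B9->F; covers B1=T, B2=F, B3=T, B5=T, B5=F, B6=T, B6=F, B7=T, B8=F, B9=F
input #8 (n=4, r=0, y=2): events B1->F, B3->T, B5->T, B5->F, B6->T, B7->F, B6->F, B8->F, B9->F; covers B1=F, B3=T, B5=T, B5=F, B6=T, B6=F, B7=F, B8=F, B9=F
input #9 (n=2, r=3, y=0): events B1->T, B2->F, B3->T, B5->T, B5->T, B5->F, B6->T, B7->T, B6->F, B8->F, B9->F; covers B1=T, B2=F, B3=T, B5=T, B5=F, B6=T, B6=F, B7=T, B8=F, B9=F
together the pool reaches 15 outcomes: B1=T, B1=F, B2=T, B2=F, B3=T, B5=T, B5=F, B6=T, B6=F, B7=T, B7=F, B8=T, B8=F, B9=T, B9=F
checked all size-1 subsets: none covers 15 outcomes (max 10/15)
checked all size-2 subsets: none covers 15 outcomes (max 13/15)
the canonical winner is {2, 6, 8}: size 3, full 15-outcome coverage, earliest index list among size-3 covers
Answer: 2, 6, 8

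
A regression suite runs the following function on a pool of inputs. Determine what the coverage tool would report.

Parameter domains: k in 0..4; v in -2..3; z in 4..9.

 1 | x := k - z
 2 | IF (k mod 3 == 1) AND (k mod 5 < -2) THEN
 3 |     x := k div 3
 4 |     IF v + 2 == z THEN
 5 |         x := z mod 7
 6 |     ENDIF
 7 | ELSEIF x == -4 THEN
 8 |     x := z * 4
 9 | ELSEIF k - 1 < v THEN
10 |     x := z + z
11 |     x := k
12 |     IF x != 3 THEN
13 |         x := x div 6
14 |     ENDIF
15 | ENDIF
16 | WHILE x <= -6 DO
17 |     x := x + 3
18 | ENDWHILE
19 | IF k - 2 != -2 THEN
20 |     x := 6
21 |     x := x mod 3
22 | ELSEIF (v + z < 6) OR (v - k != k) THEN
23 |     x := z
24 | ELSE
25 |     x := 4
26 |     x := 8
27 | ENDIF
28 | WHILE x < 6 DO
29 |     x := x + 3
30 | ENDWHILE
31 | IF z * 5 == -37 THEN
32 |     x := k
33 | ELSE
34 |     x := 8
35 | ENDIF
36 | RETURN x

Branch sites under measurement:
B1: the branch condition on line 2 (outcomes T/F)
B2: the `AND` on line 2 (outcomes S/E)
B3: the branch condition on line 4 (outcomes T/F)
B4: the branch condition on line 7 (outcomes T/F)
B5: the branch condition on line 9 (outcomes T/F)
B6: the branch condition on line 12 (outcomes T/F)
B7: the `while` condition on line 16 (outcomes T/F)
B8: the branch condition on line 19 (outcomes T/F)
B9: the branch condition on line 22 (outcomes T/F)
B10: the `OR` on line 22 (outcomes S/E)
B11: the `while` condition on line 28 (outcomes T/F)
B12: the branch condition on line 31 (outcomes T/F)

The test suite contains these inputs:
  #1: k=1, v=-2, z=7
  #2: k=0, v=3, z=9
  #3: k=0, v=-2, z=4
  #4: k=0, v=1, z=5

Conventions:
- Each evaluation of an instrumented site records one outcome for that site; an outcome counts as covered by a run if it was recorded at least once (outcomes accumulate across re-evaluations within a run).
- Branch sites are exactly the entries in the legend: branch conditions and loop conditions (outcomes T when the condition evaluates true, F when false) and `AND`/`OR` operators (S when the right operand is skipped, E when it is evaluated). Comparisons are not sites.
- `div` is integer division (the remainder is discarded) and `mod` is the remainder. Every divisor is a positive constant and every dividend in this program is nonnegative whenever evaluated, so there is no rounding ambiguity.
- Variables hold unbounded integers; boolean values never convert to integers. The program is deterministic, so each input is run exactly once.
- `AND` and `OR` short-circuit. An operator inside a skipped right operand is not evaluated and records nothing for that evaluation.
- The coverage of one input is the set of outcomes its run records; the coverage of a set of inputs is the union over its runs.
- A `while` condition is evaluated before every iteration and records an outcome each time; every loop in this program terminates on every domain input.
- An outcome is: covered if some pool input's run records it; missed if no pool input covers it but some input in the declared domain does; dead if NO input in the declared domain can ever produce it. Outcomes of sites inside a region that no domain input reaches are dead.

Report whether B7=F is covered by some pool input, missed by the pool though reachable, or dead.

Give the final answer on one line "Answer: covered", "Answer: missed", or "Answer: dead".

B7=F is recorded by pool input(s) 1, 2, 3, 4 -> covered

Answer: covered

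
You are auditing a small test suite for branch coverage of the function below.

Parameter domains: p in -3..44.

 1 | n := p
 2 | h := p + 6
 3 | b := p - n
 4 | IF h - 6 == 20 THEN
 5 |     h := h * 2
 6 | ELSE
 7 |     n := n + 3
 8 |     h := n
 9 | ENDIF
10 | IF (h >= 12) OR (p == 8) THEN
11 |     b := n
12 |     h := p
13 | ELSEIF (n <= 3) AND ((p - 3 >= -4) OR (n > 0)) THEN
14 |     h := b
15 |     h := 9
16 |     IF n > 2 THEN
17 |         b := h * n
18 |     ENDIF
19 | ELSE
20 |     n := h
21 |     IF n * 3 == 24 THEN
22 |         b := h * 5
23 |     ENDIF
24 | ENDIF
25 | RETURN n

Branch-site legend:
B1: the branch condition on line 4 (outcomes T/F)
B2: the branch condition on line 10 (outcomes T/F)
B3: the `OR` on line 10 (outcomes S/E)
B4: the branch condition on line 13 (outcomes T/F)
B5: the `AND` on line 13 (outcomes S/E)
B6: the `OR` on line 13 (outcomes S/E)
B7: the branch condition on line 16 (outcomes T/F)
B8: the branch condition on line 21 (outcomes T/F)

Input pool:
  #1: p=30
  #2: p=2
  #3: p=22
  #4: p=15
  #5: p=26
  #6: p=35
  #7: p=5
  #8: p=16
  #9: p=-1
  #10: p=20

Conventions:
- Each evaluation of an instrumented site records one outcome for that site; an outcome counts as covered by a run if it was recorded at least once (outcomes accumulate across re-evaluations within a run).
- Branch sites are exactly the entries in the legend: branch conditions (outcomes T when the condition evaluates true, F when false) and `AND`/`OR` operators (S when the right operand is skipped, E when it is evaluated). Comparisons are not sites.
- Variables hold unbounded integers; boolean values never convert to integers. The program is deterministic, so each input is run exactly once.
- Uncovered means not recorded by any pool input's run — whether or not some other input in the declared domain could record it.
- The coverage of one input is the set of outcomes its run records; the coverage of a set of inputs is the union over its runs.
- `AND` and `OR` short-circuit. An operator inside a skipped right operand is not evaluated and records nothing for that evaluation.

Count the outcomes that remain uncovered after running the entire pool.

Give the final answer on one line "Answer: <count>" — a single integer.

test 1 (p=30) fires B1->F, B3->S, B2->T; hits B1=F, B2=T, B3=S
test 2 (p=2) fires B1->F, B3->E, B2->F, B5->S, B4->F, B8->F; hits B1=F, B2=F, B3=E, B4=F, B5=S, B8=F
test 3 (p=22) fires B1->F, B3->S, B2->T; hits B1=F, B2=T, B3=S
test 4 (p=15) fires B1->F, B3->S, B2->T; hits B1=F, B2=T, B3=S
test 5 (p=26) fires B1->F, B3->S, B2->T; hits B1=F, B2=T, B3=S
test 6 (p=35) fires B1->F, B3->S, B2->T; hits B1=F, B2=T, B3=S
test 7 (p=5) fires B1->F, B3->E, B2->F, B5->S, B4->F, B8->T; hits B1=F, B2=F, B3=E, B4=F, B5=S, B8=T
test 8 (p=16) fires B1->F, B3->S, B2->T; hits B1=F, B2=T, B3=S
test 9 (p=-1) fires B1->F, B3->E, B2->F, B5->E, B6->S, B4->T, B7->F; hits B1=F, B2=F, B3=E, B4=T, B5=E, B6=S, B7=F
test 10 (p=20) fires B1->T, B3->S, B2->T; hits B1=T, B2=T, B3=S
union over the pool: B1=T, B1=F, B2=T, B2=F, B3=S, B3=E, B4=T, B4=F, B5=S, B5=E, B6=S, B7=F, B8=T, B8=F
uncovered (2 of 16): B6=E, B7=T

Answer: 2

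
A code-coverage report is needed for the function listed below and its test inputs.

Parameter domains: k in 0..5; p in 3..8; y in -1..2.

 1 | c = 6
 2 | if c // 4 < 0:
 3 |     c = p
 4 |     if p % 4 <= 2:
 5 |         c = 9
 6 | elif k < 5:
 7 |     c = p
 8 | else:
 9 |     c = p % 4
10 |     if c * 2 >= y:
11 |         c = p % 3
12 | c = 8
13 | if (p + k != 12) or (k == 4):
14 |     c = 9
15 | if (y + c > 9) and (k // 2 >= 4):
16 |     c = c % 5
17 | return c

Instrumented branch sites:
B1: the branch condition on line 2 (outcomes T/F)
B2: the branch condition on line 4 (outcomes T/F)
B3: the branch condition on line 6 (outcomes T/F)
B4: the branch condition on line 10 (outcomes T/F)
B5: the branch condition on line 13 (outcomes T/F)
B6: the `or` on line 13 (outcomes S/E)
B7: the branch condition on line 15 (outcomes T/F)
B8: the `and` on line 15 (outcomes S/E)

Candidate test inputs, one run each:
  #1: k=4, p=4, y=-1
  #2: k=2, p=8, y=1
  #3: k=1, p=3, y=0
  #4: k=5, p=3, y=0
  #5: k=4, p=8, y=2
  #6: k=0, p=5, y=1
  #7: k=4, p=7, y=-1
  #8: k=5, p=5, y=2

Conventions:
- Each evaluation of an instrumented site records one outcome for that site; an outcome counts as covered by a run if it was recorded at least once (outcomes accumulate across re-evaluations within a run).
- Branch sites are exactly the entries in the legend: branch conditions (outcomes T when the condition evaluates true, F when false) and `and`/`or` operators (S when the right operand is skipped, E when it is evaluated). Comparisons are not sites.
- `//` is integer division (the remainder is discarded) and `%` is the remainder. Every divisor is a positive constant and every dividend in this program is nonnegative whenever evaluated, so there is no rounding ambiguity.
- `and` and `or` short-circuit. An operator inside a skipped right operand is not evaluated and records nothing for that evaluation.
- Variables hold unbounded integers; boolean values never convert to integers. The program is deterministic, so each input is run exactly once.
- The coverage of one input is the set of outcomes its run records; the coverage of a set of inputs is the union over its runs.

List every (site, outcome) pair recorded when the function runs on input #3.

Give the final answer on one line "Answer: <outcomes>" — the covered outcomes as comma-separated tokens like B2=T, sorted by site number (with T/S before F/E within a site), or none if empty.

Simulating input #3 (k=1, p=3, y=0) step by step:
  B1->F, B3->T, B6->S, B5->T, B8->S, B7->F
as a set, this run covers: B1=F, B3=T, B5=T, B6=S, B7=F, B8=S

Answer: B1=F, B3=T, B5=T, B6=S, B7=F, B8=S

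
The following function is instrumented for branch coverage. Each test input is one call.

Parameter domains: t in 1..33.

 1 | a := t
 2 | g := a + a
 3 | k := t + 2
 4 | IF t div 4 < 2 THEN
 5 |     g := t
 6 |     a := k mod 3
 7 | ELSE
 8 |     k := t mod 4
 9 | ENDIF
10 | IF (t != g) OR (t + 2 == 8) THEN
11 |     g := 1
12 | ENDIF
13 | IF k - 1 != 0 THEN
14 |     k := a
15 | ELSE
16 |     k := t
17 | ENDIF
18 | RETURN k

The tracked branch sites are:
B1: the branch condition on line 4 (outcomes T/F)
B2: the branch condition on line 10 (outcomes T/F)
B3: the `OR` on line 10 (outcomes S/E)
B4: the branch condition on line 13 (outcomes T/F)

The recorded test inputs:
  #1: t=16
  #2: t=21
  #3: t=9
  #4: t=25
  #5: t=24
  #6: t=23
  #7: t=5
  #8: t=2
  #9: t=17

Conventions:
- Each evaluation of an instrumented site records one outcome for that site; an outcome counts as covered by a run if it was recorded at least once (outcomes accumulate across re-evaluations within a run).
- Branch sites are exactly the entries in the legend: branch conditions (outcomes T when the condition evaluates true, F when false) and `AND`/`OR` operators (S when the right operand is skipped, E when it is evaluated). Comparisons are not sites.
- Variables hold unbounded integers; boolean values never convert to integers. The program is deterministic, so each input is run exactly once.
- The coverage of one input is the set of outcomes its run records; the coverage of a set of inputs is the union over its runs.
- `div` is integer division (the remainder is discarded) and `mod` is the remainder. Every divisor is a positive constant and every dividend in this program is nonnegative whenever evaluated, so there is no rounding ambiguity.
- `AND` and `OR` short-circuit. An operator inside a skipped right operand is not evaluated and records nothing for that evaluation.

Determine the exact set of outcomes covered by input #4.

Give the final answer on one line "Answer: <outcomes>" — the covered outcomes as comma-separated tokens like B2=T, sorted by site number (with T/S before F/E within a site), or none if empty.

Event log for input #4 (t=25):
  B1->F, B3->S, B2->T, B4->F
collecting distinct outcomes: B1=F, B2=T, B3=S, B4=F

Answer: B1=F, B2=T, B3=S, B4=F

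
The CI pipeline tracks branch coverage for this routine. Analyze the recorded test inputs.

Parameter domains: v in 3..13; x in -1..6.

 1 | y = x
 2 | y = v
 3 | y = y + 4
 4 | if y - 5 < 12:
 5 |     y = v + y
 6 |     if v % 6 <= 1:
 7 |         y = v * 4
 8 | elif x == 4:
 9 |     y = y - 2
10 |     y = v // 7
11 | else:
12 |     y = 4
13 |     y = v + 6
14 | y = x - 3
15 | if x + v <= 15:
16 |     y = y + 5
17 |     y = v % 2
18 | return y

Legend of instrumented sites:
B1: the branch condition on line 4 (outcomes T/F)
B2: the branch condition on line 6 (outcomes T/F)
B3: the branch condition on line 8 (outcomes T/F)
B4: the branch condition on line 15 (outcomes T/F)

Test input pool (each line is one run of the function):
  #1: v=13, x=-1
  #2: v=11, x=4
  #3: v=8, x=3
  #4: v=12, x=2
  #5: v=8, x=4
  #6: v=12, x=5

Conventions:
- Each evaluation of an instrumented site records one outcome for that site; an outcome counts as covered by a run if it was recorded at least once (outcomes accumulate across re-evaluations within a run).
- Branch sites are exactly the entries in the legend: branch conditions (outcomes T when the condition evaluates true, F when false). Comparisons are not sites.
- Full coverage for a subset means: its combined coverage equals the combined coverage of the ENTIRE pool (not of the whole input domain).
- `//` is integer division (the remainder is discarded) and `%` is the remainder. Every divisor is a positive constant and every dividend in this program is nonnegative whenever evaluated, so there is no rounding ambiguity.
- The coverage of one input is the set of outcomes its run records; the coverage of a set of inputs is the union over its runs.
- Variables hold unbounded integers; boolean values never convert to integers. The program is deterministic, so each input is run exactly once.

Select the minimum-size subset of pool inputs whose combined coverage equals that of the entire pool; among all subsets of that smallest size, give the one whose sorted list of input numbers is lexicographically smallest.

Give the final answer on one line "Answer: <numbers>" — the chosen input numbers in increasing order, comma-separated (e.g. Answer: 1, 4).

input #1, v=13, x=-1: events B1->F, B3->F, B4->T; outcomes B1=F, B3=F, B4=T
input #2, v=11, x=4: events B1->T, B2->F, B4->T; outcomes B1=T, B2=F, B4=T
input #3, v=8, x=3: events B1->T, B2->F, B4->T; outcomes B1=T, B2=F, B4=T
input #4, v=12, x=2: events B1->T, B2->T, B4->T; outcomes B1=T, B2=T, B4=T
input #5, v=8, x=4: events B1->T, B2->F, B4->T; outcomes B1=T, B2=F, B4=T
input #6, v=12, x=5: events B1->T, B2->T, B4->F; outcomes B1=T, B2=T, B4=F
together the pool reaches 7 outcomes: B1=T, B1=F, B2=T, B2=F, B3=F, B4=T, B4=F
no size-1 subset reaches all 7 outcomes (best union: 3/7)
no size-2 subset reaches all 7 outcomes (best union: 6/7)
the canonical winner is {1, 2, 6}: size 3, full 7-outcome coverage, earliest index list among size-3 covers

Answer: 1, 2, 6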